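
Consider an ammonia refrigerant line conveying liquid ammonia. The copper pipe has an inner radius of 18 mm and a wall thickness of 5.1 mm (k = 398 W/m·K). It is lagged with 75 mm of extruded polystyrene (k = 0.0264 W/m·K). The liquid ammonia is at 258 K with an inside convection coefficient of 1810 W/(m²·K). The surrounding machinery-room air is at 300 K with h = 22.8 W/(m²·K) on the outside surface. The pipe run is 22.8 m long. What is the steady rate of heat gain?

Radial resistances (cylindrical: R_cond = ln(r_o/r_i)/(2πkL), R_conv = 1/(h·2πrL)):
R_inner film = 1/(h_i·2πr₁L) = 1/(1810×2π×0.018×22.8) = 2.143×10^-4 K/W
R_copper pipe wall = ln(23.1/18)/(2π×398×22.8) = 4.375×10^-6 K/W
R_extruded polystyrene = ln(98.1/23.1)/(2π×0.0264×22.8) = 0.3824 K/W
R_outer film = 1/(h_o·2πr_oL) = 1/(22.8×2π×0.0981×22.8) = 0.003121 K/W
R_total = 0.3857 K/W
Q = ΔT/R_total = 42/0.3857

Q ≈ 109 W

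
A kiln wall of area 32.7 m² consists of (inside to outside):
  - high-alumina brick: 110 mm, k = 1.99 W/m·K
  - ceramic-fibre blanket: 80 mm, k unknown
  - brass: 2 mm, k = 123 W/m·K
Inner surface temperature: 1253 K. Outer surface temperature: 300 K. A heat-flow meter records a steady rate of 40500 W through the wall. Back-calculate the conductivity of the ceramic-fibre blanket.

Treating each layer as a thermal resistance in series:
R_high-alumina brick = L/(kA) = 0.11/(1.99×32.7) = 0.00169 K/W
R_brass = L/(kA) = 0.002/(123×32.7) = 4.973×10^-7 K/W
Sum of known resistances R_other = 0.001691 K/W
Total R = ΔT/Q = 953/40500 = 0.02353 K/W
R_ceramic-fibre blanket = R_total − R_other = 0.02184 K/W
k = L/(R·A) = 0.08/(0.02184×32.7)

k ≈ 0.112 W/(m·K)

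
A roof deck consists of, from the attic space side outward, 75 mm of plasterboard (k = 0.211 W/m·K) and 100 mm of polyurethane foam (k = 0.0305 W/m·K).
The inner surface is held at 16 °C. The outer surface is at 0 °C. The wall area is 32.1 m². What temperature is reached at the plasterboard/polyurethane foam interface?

Series thermal resistances:
R_plasterboard = L/(kA) = 0.075/(0.211×32.1) = 0.01107 K/W
R_polyurethane foam = L/(kA) = 0.1/(0.0305×32.1) = 0.1021 K/W
R_total = 0.1132 K/W;  Q = ΔT/R_total = 16/0.1132 = 141.3 W
T_interface = T_inner − Q·ΣR(inner→interface) = 16 − 141×0.01107

T ≈ 14.4 °C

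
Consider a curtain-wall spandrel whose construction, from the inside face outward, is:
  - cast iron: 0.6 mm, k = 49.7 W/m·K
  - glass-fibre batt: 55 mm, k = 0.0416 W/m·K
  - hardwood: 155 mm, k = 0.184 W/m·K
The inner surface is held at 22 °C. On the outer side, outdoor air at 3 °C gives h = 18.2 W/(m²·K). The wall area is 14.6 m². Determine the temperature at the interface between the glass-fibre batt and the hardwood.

T ≈ 10.7 °C

Using the resistance-network approach (series):
R_cast iron = L/(kA) = 0.0006/(49.7×14.6) = 8.269×10^-7 K/W
R_glass-fibre batt = L/(kA) = 0.055/(0.0416×14.6) = 0.09056 K/W
R_hardwood = L/(kA) = 0.155/(0.184×14.6) = 0.0577 K/W
R_outer film = 1/(h_o·A) = 1/(18.2×14.6) = 0.003763 K/W
R_total = 0.152 K/W;  Q = ΔT/R_total = 19/0.152 = 125 W
T_interface = T_inner − Q·ΣR(inner→interface) = 22 − 125×0.09056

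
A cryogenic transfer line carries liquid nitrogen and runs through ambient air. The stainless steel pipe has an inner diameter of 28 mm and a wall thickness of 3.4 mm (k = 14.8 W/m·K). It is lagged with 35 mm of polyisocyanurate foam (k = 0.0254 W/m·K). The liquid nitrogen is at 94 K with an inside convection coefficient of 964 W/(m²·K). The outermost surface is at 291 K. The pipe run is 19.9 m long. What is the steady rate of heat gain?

Q ≈ 566 W

For a radial system each layer contributes R = ln(r_out/r_in)/(2πkL); films add R = 1/(hA).
R_inner film = 1/(h_i·2πr₁L) = 1/(964×2π×0.014×19.9) = 5.926×10^-4 K/W
R_stainless steel pipe wall = ln(17.4/14)/(2π×14.8×19.9) = 1.175×10^-4 K/W
R_polyisocyanurate foam = ln(52.4/17.4)/(2π×0.0254×19.9) = 0.3471 K/W
R_total = 0.3478 K/W
Q = ΔT/R_total = 197/0.3478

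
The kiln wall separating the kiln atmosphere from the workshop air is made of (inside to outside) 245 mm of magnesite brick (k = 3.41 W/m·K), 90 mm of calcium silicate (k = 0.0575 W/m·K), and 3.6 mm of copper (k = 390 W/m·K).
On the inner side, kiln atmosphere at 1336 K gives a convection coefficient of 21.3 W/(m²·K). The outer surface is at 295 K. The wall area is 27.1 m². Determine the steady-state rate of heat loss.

Q ≈ 16800 W

Using the resistance-network approach (series):
R_inner film = 1/(h_i·A) = 1/(21.3×27.1) = 0.001732 K/W
R_magnesite brick = L/(kA) = 0.245/(3.41×27.1) = 0.002651 K/W
R_calcium silicate = L/(kA) = 0.09/(0.0575×27.1) = 0.05776 K/W
R_copper = L/(kA) = 0.0036/(390×27.1) = 3.406×10^-7 K/W
R_total = 0.06214 K/W
Q = ΔT / R_total = 1041 / 0.06214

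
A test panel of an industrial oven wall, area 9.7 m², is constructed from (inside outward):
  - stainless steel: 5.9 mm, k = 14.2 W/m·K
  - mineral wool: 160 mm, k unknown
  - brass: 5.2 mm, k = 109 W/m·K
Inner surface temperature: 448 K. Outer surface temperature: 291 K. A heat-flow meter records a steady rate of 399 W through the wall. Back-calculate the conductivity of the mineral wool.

k ≈ 0.0419 W/(m·K)

Treating each layer as a thermal resistance in series:
R_stainless steel = L/(kA) = 0.0059/(14.2×9.7) = 4.283×10^-5 K/W
R_brass = L/(kA) = 0.0052/(109×9.7) = 4.918×10^-6 K/W
Sum of known resistances R_other = 4.775×10^-5 K/W
Total R = ΔT/Q = 157/399 = 0.3935 K/W
R_mineral wool = R_total − R_other = 0.3934 K/W
k = L/(R·A) = 0.16/(0.3934×9.7)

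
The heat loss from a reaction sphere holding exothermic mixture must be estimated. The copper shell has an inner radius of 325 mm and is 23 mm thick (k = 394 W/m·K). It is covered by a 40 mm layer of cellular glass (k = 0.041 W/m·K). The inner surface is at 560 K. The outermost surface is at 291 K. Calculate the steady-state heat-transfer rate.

Each spherical layer contributes R = (1/r_i − 1/r_o)/(4πk):
R_copper shell = (1/0.325 − 1/0.348)/(4π×394) = 4.107×10^-5 K/W
R_cellular glass = (1/0.348 − 1/0.388)/(4π×0.041) = 0.575 K/W
R_total = 0.575 K/W
Q = ΔT/R_total = 269/0.575

Q ≈ 468 W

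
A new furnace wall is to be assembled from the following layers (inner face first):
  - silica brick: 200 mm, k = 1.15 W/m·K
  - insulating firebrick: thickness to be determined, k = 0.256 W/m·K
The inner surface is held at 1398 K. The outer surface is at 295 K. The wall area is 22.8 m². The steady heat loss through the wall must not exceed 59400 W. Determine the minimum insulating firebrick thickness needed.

Using the resistance-network approach (series):
R_silica brick = L/(kA) = 0.2/(1.15×22.8) = 0.007628 K/W
Sum of the known resistances R_other = 0.007628 K/W
Required total resistance R_tot = ΔT/Q_allow = 1103/59400 = 0.01857 K/W
R_insulating firebrick = R_tot − R_other = 0.01094 K/W
L = R·k·A = 0.01094×0.256×22.8

L ≈ 63.9 mm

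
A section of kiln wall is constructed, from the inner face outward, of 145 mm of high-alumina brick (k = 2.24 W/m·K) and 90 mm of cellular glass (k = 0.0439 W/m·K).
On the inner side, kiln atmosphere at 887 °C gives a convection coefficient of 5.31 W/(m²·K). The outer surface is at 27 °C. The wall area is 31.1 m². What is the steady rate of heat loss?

Thermal resistances in series:
R_inner film = 1/(h_i·A) = 1/(5.31×31.1) = 0.006055 K/W
R_high-alumina brick = L/(kA) = 0.145/(2.24×31.1) = 0.002081 K/W
R_cellular glass = L/(kA) = 0.09/(0.0439×31.1) = 0.06592 K/W
R_total = 0.07406 K/W
Q = ΔT / R_total = 860 / 0.07406

Q ≈ 11600 W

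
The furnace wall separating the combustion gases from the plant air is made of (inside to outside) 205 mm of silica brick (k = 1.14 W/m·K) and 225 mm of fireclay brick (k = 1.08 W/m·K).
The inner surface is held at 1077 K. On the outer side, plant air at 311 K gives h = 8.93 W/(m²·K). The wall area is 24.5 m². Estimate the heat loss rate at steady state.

Q ≈ 37500 W

Series thermal resistances:
R_silica brick = L/(kA) = 0.205/(1.14×24.5) = 0.00734 K/W
R_fireclay brick = L/(kA) = 0.225/(1.08×24.5) = 0.008503 K/W
R_outer film = 1/(h_o·A) = 1/(8.93×24.5) = 0.004571 K/W
R_total = 0.02041 K/W
Q = ΔT / R_total = 766 / 0.02041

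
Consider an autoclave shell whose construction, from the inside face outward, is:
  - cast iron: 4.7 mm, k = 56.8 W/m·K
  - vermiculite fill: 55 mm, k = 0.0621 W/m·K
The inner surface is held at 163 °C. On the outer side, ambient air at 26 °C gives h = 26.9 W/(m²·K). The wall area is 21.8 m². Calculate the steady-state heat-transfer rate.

Q ≈ 3240 W

Series thermal resistances:
R_cast iron = L/(kA) = 0.0047/(56.8×21.8) = 3.796×10^-6 K/W
R_vermiculite fill = L/(kA) = 0.055/(0.0621×21.8) = 0.04063 K/W
R_outer film = 1/(h_o·A) = 1/(26.9×21.8) = 0.001705 K/W
R_total = 0.04234 K/W
Q = ΔT / R_total = 137 / 0.04234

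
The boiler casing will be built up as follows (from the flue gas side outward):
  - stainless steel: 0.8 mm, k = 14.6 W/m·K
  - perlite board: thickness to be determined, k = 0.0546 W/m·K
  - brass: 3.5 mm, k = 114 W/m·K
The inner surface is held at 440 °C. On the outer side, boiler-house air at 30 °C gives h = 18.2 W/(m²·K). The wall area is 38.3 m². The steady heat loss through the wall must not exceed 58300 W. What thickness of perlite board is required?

L ≈ 11.7 mm

Treating each layer as a thermal resistance in series:
R_stainless steel = L/(kA) = 0.0008/(14.6×38.3) = 1.431×10^-6 K/W
R_brass = L/(kA) = 0.0035/(114×38.3) = 8.016×10^-7 K/W
R_outer film = 1/(h_o·A) = 1/(18.2×38.3) = 0.001435 K/W
Sum of the known resistances R_other = 0.001437 K/W
Required total resistance R_tot = ΔT/Q_allow = 410/58300 = 0.007033 K/W
R_perlite board = R_tot − R_other = 0.005596 K/W
L = R·k·A = 0.005596×0.0546×38.3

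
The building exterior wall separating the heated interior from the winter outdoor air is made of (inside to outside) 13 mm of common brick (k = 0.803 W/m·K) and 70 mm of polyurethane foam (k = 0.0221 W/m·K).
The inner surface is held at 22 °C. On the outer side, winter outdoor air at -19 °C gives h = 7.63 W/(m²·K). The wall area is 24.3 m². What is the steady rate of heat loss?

Model the wall as resistances in series:
R_common brick = L/(kA) = 0.013/(0.803×24.3) = 6.662×10^-4 K/W
R_polyurethane foam = L/(kA) = 0.07/(0.0221×24.3) = 0.1303 K/W
R_outer film = 1/(h_o·A) = 1/(7.63×24.3) = 0.005393 K/W
R_total = 0.1364 K/W
Q = ΔT / R_total = 41 / 0.1364

Q ≈ 301 W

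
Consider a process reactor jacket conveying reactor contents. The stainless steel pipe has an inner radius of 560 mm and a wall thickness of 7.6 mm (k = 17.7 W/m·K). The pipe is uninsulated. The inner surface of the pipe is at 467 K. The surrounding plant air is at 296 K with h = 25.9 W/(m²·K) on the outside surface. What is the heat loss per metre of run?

q′ ≈ 15600 W/m

Radial resistances (cylindrical: R_cond = ln(r_o/r_i)/(2πkL), R_conv = 1/(h·2πrL)):
R_stainless steel pipe wall = ln(567.6/560)/(2π×17.7×1) = 1.212×10^-4 K/W
R_outer film = 1/(h_o·2πr_oL) = 1/(25.9×2π×0.5676×1) = 0.01083 K/W
R_total = 0.01095 K/W
Q = ΔT/R_total = 171/0.01095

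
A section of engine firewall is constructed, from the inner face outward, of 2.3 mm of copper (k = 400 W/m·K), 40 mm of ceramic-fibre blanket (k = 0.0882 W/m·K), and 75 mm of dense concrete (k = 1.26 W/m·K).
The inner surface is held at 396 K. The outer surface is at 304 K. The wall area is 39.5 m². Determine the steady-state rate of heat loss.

Q ≈ 7080 W

Model the wall as resistances in series:
R_copper = L/(kA) = 0.0023/(400×39.5) = 1.456×10^-7 K/W
R_ceramic-fibre blanket = L/(kA) = 0.04/(0.0882×39.5) = 0.01148 K/W
R_dense concrete = L/(kA) = 0.075/(1.26×39.5) = 0.001507 K/W
R_total = 0.01299 K/W
Q = ΔT / R_total = 92 / 0.01299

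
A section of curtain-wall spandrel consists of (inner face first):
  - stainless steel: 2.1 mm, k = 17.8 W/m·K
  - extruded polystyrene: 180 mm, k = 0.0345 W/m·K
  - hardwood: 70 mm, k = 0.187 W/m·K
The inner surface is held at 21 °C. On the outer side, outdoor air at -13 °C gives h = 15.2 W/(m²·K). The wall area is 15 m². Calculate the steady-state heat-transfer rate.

Q ≈ 90.1 W

Thermal resistances in series:
R_stainless steel = L/(kA) = 0.0021/(17.8×15) = 7.865×10^-6 K/W
R_extruded polystyrene = L/(kA) = 0.18/(0.0345×15) = 0.3478 K/W
R_hardwood = L/(kA) = 0.07/(0.187×15) = 0.02496 K/W
R_outer film = 1/(h_o·A) = 1/(15.2×15) = 0.004386 K/W
R_total = 0.3772 K/W
Q = ΔT / R_total = 34 / 0.3772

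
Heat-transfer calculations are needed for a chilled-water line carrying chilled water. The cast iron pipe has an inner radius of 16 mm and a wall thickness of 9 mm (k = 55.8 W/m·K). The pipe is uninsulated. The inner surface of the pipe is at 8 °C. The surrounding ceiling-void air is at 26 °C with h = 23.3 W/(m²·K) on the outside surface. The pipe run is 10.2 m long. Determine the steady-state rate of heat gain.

Treating each annulus and film as a series resistance:
R_cast iron pipe wall = ln(25/16)/(2π×55.8×10.2) = 1.248×10^-4 K/W
R_outer film = 1/(h_o·2πr_oL) = 1/(23.3×2π×0.025×10.2) = 0.02679 K/W
R_total = 0.02691 K/W
Q = ΔT/R_total = 18/0.02691

Q ≈ 669 W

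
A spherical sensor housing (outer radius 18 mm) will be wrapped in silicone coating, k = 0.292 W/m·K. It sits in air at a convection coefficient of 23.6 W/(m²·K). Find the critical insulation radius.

r_cr ≈ 24.7 mm

For a sphere r_cr = 2k/h = 2×0.292/23.6
r_cr = 24.7 mm; since the bare radius (18 mm) is below r_cr, adding a thin layer of insulation will *increase* heat loss.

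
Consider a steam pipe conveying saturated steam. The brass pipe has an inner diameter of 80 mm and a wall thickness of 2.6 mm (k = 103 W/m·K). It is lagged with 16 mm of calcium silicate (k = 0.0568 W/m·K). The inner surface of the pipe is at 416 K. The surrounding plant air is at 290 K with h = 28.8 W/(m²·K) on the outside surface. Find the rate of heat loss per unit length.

Cylindrical conduction, so R = ln(r₂/r₁)/(2πkL) per layer, in series:
R_brass pipe wall = ln(42.6/40)/(2π×103×1) = 9.731×10^-5 K/W
R_calcium silicate = ln(58.6/42.6)/(2π×0.0568×1) = 0.8935 K/W
R_outer film = 1/(h_o·2πr_oL) = 1/(28.8×2π×0.0586×1) = 0.0943 K/W
R_total = 0.9879 K/W
Q = ΔT/R_total = 126/0.9879

q′ ≈ 128 W/m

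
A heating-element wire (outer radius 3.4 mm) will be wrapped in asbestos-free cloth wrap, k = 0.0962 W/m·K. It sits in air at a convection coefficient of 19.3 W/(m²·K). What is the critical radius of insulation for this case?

For a cylinder r_cr = k/h = 0.0962/19.3
r_cr = 4.98 mm; since the bare radius (3.4 mm) is below r_cr, adding a thin layer of insulation will *increase* heat loss.

r_cr ≈ 4.98 mm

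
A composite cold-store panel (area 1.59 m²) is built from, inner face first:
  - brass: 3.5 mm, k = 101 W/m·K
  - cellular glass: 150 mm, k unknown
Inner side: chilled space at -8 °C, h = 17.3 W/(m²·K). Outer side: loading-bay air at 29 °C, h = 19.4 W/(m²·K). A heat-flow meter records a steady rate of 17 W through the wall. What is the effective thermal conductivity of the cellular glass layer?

k ≈ 0.0448 W/(m·K)

Thermal resistances in series:
R_inner film = 1/(h_i·A) = 1/(17.3×1.59) = 0.03635 K/W
R_brass = L/(kA) = 0.0035/(101×1.59) = 2.179×10^-5 K/W
R_outer film = 1/(h_o·A) = 1/(19.4×1.59) = 0.03242 K/W
Sum of known resistances R_other = 0.0688 K/W
Total R = ΔT/Q = 37/17 = 2.176 K/W
R_cellular glass = R_total − R_other = 2.108 K/W
k = L/(R·A) = 0.15/(2.108×1.59)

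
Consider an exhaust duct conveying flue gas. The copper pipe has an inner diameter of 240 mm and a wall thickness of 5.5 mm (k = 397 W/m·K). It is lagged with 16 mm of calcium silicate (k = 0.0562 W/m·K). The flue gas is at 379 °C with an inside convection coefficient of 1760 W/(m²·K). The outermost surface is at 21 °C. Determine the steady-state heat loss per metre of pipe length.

Treating each annulus and film as a series resistance:
R_inner film = 1/(h_i·2πr₁L) = 1/(1760×2π×0.12×1) = 7.536×10^-4 K/W
R_copper pipe wall = ln(125.5/120)/(2π×397×1) = 1.797×10^-5 K/W
R_calcium silicate = ln(141.5/125.5)/(2π×0.0562×1) = 0.3398 K/W
R_total = 0.3406 K/W
Q = ΔT/R_total = 358/0.3406

q′ ≈ 1050 W/m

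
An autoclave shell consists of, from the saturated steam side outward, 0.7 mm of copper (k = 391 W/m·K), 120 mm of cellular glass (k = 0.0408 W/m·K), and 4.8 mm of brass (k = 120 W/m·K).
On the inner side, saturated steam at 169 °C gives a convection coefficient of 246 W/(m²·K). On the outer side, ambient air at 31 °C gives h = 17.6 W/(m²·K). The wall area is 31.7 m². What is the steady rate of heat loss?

Q ≈ 1460 W

Series thermal resistances:
R_inner film = 1/(h_i·A) = 1/(246×31.7) = 1.282×10^-4 K/W
R_copper = L/(kA) = 0.0007/(391×31.7) = 5.648×10^-8 K/W
R_cellular glass = L/(kA) = 0.12/(0.0408×31.7) = 0.09278 K/W
R_brass = L/(kA) = 0.0048/(120×31.7) = 1.262×10^-6 K/W
R_outer film = 1/(h_o·A) = 1/(17.6×31.7) = 0.001792 K/W
R_total = 0.0947 K/W
Q = ΔT / R_total = 138 / 0.0947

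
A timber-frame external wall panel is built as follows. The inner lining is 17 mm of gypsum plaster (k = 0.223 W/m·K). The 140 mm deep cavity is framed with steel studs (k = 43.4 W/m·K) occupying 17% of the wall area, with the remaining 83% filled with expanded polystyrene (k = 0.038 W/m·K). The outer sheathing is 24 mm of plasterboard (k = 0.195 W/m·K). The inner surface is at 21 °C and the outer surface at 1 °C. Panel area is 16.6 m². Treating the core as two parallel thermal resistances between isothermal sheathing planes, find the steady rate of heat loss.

Q ≈ 1520 W

Sheathing layers in series; stud and cavity paths in parallel between them.
R_inner = 0.017/(0.223×16.6) = 0.004592 K/W
R_stud  = 0.14/(43.4×0.17×16.6) = 0.001143 K/W
R_cav   = 0.14/(0.038×0.83×16.6) = 0.2674 K/W
1/R_core = 1/R_stud + 1/R_cav → R_core = 0.001138 K/W
R_outer = 0.024/(0.195×16.6) = 0.007414 K/W
R_total = 0.01314 K/W
Q = ΔT/R_total = 20/0.01314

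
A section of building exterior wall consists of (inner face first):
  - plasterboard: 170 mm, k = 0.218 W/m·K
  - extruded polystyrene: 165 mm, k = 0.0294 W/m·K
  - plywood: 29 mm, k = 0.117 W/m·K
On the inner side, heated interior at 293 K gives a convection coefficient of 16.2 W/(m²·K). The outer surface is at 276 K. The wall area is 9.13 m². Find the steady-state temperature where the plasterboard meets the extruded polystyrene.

Treating each layer as a thermal resistance in series:
R_inner film = 1/(h_i·A) = 1/(16.2×9.13) = 0.006761 K/W
R_plasterboard = L/(kA) = 0.17/(0.218×9.13) = 0.08541 K/W
R_extruded polystyrene = L/(kA) = 0.165/(0.0294×9.13) = 0.6147 K/W
R_plywood = L/(kA) = 0.029/(0.117×9.13) = 0.02715 K/W
R_total = 0.734 K/W;  Q = ΔT/R_total = 17/0.734 = 23.16 W
T_interface = T_inner − Q·ΣR(inner→interface) = 293 − 23.2×0.09217

T ≈ 291 K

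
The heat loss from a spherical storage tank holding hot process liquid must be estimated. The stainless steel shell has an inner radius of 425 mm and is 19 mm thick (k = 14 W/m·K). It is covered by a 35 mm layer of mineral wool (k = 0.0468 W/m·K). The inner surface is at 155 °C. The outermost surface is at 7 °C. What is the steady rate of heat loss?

Spherical conduction: R = (1/r_in − 1/r_out)/(4πk) per layer; series-sum.
R_stainless steel shell = (1/0.425 − 1/0.444)/(4π×14) = 5.723×10^-4 K/W
R_mineral wool = (1/0.444 − 1/0.479)/(4π×0.0468) = 0.2798 K/W
R_total = 0.2804 K/W
Q = ΔT/R_total = 148/0.2804

Q ≈ 528 W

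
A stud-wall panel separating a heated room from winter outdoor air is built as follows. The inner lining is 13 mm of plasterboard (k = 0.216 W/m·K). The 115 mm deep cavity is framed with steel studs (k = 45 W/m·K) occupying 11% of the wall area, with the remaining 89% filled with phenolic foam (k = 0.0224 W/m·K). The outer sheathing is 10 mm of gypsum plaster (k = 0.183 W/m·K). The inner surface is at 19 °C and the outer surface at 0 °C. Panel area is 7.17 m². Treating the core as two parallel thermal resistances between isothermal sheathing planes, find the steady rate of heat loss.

Q ≈ 987 W

Sheathing layers in series; stud and cavity paths in parallel between them.
R_inner = 0.013/(0.216×7.17) = 0.008394 K/W
R_stud  = 0.115/(45×0.11×7.17) = 0.00324 K/W
R_cav   = 0.115/(0.0224×0.89×7.17) = 0.8045 K/W
1/R_core = 1/R_stud + 1/R_cav → R_core = 0.003227 K/W
R_outer = 0.01/(0.183×7.17) = 0.007621 K/W
R_total = 0.01924 K/W
Q = ΔT/R_total = 19/0.01924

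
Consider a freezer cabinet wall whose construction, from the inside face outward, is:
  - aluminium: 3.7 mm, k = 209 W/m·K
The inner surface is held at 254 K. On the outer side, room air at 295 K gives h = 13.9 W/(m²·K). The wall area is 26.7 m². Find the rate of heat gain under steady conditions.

Treating each layer as a thermal resistance in series:
R_aluminium = L/(kA) = 0.0037/(209×26.7) = 6.63×10^-7 K/W
R_outer film = 1/(h_o·A) = 1/(13.9×26.7) = 0.002694 K/W
R_total = 0.002695 K/W
Q = ΔT / R_total = 41 / 0.002695

Q ≈ 15200 W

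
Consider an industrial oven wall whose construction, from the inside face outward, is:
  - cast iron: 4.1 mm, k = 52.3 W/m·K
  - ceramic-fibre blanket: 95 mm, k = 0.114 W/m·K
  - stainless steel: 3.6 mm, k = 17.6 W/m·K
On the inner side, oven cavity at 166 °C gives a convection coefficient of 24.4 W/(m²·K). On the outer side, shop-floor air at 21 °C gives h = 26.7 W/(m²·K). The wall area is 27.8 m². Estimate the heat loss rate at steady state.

Model the wall as resistances in series:
R_inner film = 1/(h_i·A) = 1/(24.4×27.8) = 0.001474 K/W
R_cast iron = L/(kA) = 0.0041/(52.3×27.8) = 2.82×10^-6 K/W
R_ceramic-fibre blanket = L/(kA) = 0.095/(0.114×27.8) = 0.02998 K/W
R_stainless steel = L/(kA) = 0.0036/(17.6×27.8) = 7.358×10^-6 K/W
R_outer film = 1/(h_o·A) = 1/(26.7×27.8) = 0.001347 K/W
R_total = 0.03281 K/W
Q = ΔT / R_total = 145 / 0.03281

Q ≈ 4420 W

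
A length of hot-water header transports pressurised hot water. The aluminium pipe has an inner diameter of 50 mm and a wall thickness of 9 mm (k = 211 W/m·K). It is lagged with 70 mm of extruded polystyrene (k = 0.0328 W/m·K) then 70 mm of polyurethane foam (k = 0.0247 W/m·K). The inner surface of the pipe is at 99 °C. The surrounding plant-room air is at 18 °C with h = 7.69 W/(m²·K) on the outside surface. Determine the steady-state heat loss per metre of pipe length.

q′ ≈ 9.14 W/m

Radial resistances (cylindrical: R_cond = ln(r_o/r_i)/(2πkL), R_conv = 1/(h·2πrL)):
R_aluminium pipe wall = ln(34/25)/(2π×211×1) = 2.319×10^-4 K/W
R_extruded polystyrene = ln(104/34)/(2π×0.0328×1) = 5.425 K/W
R_polyurethane foam = ln(174/104)/(2π×0.0247×1) = 3.316 K/W
R_outer film = 1/(h_o·2πr_oL) = 1/(7.69×2π×0.174×1) = 0.1189 K/W
R_total = 8.86 K/W
Q = ΔT/R_total = 81/8.86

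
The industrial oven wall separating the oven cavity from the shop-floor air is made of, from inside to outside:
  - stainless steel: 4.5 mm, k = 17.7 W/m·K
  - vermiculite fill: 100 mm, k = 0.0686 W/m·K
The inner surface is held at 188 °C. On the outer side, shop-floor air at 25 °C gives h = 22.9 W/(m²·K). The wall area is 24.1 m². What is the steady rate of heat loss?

Q ≈ 2620 W

Treating each layer as a thermal resistance in series:
R_stainless steel = L/(kA) = 0.0045/(17.7×24.1) = 1.055×10^-5 K/W
R_vermiculite fill = L/(kA) = 0.1/(0.0686×24.1) = 0.06049 K/W
R_outer film = 1/(h_o·A) = 1/(22.9×24.1) = 0.001812 K/W
R_total = 0.06231 K/W
Q = ΔT / R_total = 163 / 0.06231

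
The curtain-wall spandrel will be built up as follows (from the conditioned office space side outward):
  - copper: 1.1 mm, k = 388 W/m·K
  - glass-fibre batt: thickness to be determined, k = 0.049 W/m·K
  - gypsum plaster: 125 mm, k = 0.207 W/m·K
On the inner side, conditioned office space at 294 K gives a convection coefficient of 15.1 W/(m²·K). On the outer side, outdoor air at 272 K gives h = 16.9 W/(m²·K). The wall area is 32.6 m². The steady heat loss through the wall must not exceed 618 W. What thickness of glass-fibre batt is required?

L ≈ 21.1 mm

Thermal resistances in series:
R_inner film = 1/(h_i·A) = 1/(15.1×32.6) = 0.002031 K/W
R_copper = L/(kA) = 0.0011/(388×32.6) = 8.696×10^-8 K/W
R_gypsum plaster = L/(kA) = 0.125/(0.207×32.6) = 0.01852 K/W
R_outer film = 1/(h_o·A) = 1/(16.9×32.6) = 0.001815 K/W
Sum of the known resistances R_other = 0.02237 K/W
Required total resistance R_tot = ΔT/Q_allow = 22/618 = 0.0356 K/W
R_glass-fibre batt = R_tot − R_other = 0.01323 K/W
L = R·k·A = 0.01323×0.049×32.6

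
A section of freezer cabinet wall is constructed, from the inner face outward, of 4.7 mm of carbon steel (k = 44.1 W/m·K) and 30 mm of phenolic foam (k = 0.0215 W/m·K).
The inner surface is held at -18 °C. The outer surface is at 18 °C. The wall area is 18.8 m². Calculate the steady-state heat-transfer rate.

Q ≈ 485 W

Thermal resistances in series:
R_carbon steel = L/(kA) = 0.0047/(44.1×18.8) = 5.669×10^-6 K/W
R_phenolic foam = L/(kA) = 0.03/(0.0215×18.8) = 0.07422 K/W
R_total = 0.07423 K/W
Q = ΔT / R_total = 36 / 0.07423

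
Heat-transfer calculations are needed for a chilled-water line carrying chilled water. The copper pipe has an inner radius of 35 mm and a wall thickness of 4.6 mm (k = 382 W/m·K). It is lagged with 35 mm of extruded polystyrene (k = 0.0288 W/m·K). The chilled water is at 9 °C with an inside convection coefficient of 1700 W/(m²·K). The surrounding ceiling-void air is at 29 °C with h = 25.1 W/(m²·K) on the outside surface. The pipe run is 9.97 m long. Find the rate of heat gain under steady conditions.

Q ≈ 55.6 W

For a radial system each layer contributes R = ln(r_out/r_in)/(2πkL); films add R = 1/(hA).
R_inner film = 1/(h_i·2πr₁L) = 1/(1700×2π×0.035×9.97) = 2.683×10^-4 K/W
R_copper pipe wall = ln(39.6/35)/(2π×382×9.97) = 5.16×10^-6 K/W
R_extruded polystyrene = ln(74.6/39.6)/(2π×0.0288×9.97) = 0.351 K/W
R_outer film = 1/(h_o·2πr_oL) = 1/(25.1×2π×0.0746×9.97) = 0.008525 K/W
R_total = 0.3598 K/W
Q = ΔT/R_total = 20/0.3598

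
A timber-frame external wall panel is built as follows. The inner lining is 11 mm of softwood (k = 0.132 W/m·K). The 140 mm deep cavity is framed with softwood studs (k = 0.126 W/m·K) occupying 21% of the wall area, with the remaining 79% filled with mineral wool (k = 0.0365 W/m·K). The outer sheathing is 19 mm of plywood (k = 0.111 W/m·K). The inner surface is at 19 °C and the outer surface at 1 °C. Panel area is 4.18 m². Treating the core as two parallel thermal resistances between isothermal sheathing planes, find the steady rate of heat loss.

Q ≈ 27 W

Sheathing layers in series; stud and cavity paths in parallel between them.
R_inner = 0.011/(0.132×4.18) = 0.01994 K/W
R_stud  = 0.14/(0.126×0.21×4.18) = 1.266 K/W
R_cav   = 0.14/(0.0365×0.79×4.18) = 1.162 K/W
1/R_core = 1/R_stud + 1/R_cav → R_core = 0.6057 K/W
R_outer = 0.019/(0.111×4.18) = 0.04095 K/W
R_total = 0.6666 K/W
Q = ΔT/R_total = 18/0.6666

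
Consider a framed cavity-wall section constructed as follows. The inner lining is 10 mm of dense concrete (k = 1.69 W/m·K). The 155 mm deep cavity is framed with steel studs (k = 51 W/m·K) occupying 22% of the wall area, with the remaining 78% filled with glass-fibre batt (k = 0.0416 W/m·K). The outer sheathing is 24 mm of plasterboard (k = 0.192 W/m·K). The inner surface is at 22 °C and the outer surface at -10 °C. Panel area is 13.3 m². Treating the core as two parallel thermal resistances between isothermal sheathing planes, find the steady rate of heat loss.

Q ≈ 2940 W

Sheathing layers in series; stud and cavity paths in parallel between them.
R_inner = 0.01/(1.69×13.3) = 4.449×10^-4 K/W
R_stud  = 0.155/(51×0.22×13.3) = 0.001039 K/W
R_cav   = 0.155/(0.0416×0.78×13.3) = 0.3592 K/W
1/R_core = 1/R_stud + 1/R_cav → R_core = 0.001036 K/W
R_outer = 0.024/(0.192×13.3) = 0.009398 K/W
R_total = 0.01088 K/W
Q = ΔT/R_total = 32/0.01088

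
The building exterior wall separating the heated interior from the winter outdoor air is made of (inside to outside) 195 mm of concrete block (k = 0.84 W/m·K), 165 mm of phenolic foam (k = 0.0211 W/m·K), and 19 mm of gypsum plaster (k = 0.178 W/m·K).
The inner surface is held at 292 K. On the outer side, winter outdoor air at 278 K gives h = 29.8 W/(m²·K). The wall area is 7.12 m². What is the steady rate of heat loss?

Treating each layer as a thermal resistance in series:
R_concrete block = L/(kA) = 0.195/(0.84×7.12) = 0.0326 K/W
R_phenolic foam = L/(kA) = 0.165/(0.0211×7.12) = 1.098 K/W
R_gypsum plaster = L/(kA) = 0.019/(0.178×7.12) = 0.01499 K/W
R_outer film = 1/(h_o·A) = 1/(29.8×7.12) = 0.004713 K/W
R_total = 1.151 K/W
Q = ΔT / R_total = 14 / 1.151

Q ≈ 12.2 W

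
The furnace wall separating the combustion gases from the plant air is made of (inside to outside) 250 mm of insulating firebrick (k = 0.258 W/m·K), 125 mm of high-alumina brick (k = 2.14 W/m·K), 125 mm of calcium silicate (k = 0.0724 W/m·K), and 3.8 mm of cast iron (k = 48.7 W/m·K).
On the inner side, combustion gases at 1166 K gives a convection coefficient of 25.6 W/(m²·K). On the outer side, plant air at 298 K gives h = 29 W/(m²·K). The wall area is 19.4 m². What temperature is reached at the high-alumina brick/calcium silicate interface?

Series thermal resistances:
R_inner film = 1/(h_i·A) = 1/(25.6×19.4) = 0.002014 K/W
R_insulating firebrick = L/(kA) = 0.25/(0.258×19.4) = 0.04995 K/W
R_high-alumina brick = L/(kA) = 0.125/(2.14×19.4) = 0.003011 K/W
R_calcium silicate = L/(kA) = 0.125/(0.0724×19.4) = 0.089 K/W
R_cast iron = L/(kA) = 0.0038/(48.7×19.4) = 4.022×10^-6 K/W
R_outer film = 1/(h_o·A) = 1/(29×19.4) = 0.001777 K/W
R_total = 0.1457 K/W;  Q = ΔT/R_total = 868/0.1457 = 5955 W
T_interface = T_inner − Q·ΣR(inner→interface) = 1166 − 5960×0.05497

T ≈ 839 K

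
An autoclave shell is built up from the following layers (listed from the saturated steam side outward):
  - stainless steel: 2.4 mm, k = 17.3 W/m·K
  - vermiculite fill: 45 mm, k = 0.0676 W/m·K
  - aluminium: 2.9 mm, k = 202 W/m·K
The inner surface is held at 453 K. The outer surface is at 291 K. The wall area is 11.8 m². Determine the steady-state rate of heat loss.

Series thermal resistances:
R_stainless steel = L/(kA) = 0.0024/(17.3×11.8) = 1.176×10^-5 K/W
R_vermiculite fill = L/(kA) = 0.045/(0.0676×11.8) = 0.05641 K/W
R_aluminium = L/(kA) = 0.0029/(202×11.8) = 1.217×10^-6 K/W
R_total = 0.05643 K/W
Q = ΔT / R_total = 162 / 0.05643

Q ≈ 2870 W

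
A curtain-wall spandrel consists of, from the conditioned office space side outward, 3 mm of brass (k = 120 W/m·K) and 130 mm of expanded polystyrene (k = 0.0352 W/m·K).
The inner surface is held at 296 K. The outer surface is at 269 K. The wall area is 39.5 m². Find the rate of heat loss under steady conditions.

Treating each layer as a thermal resistance in series:
R_brass = L/(kA) = 0.003/(120×39.5) = 6.329×10^-7 K/W
R_expanded polystyrene = L/(kA) = 0.13/(0.0352×39.5) = 0.0935 K/W
R_total = 0.0935 K/W
Q = ΔT / R_total = 27 / 0.0935

Q ≈ 289 W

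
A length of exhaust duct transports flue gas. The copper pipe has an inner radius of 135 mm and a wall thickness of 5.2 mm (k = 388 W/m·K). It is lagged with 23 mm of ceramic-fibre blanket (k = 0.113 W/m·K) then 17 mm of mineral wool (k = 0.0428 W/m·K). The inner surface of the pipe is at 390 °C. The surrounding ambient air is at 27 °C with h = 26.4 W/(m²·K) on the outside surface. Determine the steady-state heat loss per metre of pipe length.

Treating each annulus and film as a series resistance:
R_copper pipe wall = ln(140.2/135)/(2π×388×1) = 1.55×10^-5 K/W
R_ceramic-fibre blanket = ln(163.2/140.2)/(2π×0.113×1) = 0.214 K/W
R_mineral wool = ln(180.2/163.2)/(2π×0.0428×1) = 0.3685 K/W
R_outer film = 1/(h_o·2πr_oL) = 1/(26.4×2π×0.1802×1) = 0.03346 K/W
R_total = 0.6159 K/W
Q = ΔT/R_total = 363/0.6159

q′ ≈ 589 W/m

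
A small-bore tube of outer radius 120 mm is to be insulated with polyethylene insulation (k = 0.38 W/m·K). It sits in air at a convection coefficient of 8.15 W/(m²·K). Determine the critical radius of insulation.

For a cylinder r_cr = k/h = 0.38/8.15
r_cr = 46.6 mm; since the bare radius (120 mm) is above r_cr, any added insulation will reduce heat loss.

r_cr ≈ 46.6 mm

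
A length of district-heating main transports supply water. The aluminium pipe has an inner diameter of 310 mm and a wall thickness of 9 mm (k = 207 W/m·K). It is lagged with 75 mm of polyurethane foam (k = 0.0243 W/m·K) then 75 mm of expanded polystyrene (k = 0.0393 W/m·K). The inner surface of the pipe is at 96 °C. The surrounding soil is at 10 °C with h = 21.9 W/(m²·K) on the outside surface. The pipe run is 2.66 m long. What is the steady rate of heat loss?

Q ≈ 63.6 W

Treating each annulus and film as a series resistance:
R_aluminium pipe wall = ln(164/155)/(2π×207×2.66) = 1.631×10^-5 K/W
R_polyurethane foam = ln(239/164)/(2π×0.0243×2.66) = 0.9273 K/W
R_expanded polystyrene = ln(314/239)/(2π×0.0393×2.66) = 0.4155 K/W
R_outer film = 1/(h_o·2πr_oL) = 1/(21.9×2π×0.314×2.66) = 0.008701 K/W
R_total = 1.352 K/W
Q = ΔT/R_total = 86/1.352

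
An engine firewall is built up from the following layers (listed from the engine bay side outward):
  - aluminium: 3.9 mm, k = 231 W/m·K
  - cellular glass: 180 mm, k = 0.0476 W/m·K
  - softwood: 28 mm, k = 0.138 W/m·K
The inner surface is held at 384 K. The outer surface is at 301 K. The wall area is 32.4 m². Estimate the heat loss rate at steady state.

Using the resistance-network approach (series):
R_aluminium = L/(kA) = 0.0039/(231×32.4) = 5.211×10^-7 K/W
R_cellular glass = L/(kA) = 0.18/(0.0476×32.4) = 0.1167 K/W
R_softwood = L/(kA) = 0.028/(0.138×32.4) = 0.006262 K/W
R_total = 0.123 K/W
Q = ΔT / R_total = 83 / 0.123

Q ≈ 675 W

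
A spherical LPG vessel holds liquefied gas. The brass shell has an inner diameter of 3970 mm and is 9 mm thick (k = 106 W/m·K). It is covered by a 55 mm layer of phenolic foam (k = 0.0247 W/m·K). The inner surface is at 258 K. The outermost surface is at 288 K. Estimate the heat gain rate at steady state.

Q ≈ 692 W

Spherical conduction: R = (1/r_in − 1/r_out)/(4πk) per layer; series-sum.
R_brass shell = (1/1.985 − 1/1.994)/(4π×106) = 1.707×10^-6 K/W
R_phenolic foam = (1/1.994 − 1/2.049)/(4π×0.0247) = 0.04337 K/W
R_total = 0.04337 K/W
Q = ΔT/R_total = 30/0.04337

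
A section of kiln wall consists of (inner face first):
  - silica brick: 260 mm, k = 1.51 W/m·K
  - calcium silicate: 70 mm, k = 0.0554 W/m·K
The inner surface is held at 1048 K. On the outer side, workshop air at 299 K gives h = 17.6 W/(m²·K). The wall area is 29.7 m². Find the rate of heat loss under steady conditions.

Q ≈ 14900 W

Using the resistance-network approach (series):
R_silica brick = L/(kA) = 0.26/(1.51×29.7) = 0.005797 K/W
R_calcium silicate = L/(kA) = 0.07/(0.0554×29.7) = 0.04254 K/W
R_outer film = 1/(h_o·A) = 1/(17.6×29.7) = 0.001913 K/W
R_total = 0.05025 K/W
Q = ΔT / R_total = 749 / 0.05025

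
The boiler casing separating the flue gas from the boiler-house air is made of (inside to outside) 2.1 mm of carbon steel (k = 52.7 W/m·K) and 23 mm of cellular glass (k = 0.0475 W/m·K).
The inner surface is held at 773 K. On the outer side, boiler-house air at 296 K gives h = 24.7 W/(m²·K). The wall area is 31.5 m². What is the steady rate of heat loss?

Thermal resistances in series:
R_carbon steel = L/(kA) = 0.0021/(52.7×31.5) = 1.265×10^-6 K/W
R_cellular glass = L/(kA) = 0.023/(0.0475×31.5) = 0.01537 K/W
R_outer film = 1/(h_o·A) = 1/(24.7×31.5) = 0.001285 K/W
R_total = 0.01666 K/W
Q = ΔT / R_total = 477 / 0.01666

Q ≈ 28600 W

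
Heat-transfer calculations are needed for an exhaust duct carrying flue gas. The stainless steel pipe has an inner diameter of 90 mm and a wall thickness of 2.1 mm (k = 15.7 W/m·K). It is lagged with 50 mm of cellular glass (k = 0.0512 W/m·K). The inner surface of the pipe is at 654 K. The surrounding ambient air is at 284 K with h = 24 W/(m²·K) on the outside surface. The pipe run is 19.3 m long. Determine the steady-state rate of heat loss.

Treating each annulus and film as a series resistance:
R_stainless steel pipe wall = ln(47.1/45)/(2π×15.7×19.3) = 2.396×10^-5 K/W
R_cellular glass = ln(97.1/47.1)/(2π×0.0512×19.3) = 0.1165 K/W
R_outer film = 1/(h_o·2πr_oL) = 1/(24×2π×0.0971×19.3) = 0.003539 K/W
R_total = 0.1201 K/W
Q = ΔT/R_total = 370/0.1201

Q ≈ 3080 W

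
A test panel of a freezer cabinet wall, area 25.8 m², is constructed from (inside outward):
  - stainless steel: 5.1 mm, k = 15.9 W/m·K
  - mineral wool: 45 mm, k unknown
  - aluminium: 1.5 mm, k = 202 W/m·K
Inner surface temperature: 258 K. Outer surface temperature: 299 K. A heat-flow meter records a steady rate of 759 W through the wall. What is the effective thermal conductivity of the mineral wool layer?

k ≈ 0.0323 W/(m·K)

Treating each layer as a thermal resistance in series:
R_stainless steel = L/(kA) = 0.0051/(15.9×25.8) = 1.243×10^-5 K/W
R_aluminium = L/(kA) = 0.0015/(202×25.8) = 2.878×10^-7 K/W
Sum of known resistances R_other = 1.272×10^-5 K/W
Total R = ΔT/Q = 41/759 = 0.05402 K/W
R_mineral wool = R_total − R_other = 0.05401 K/W
k = L/(R·A) = 0.045/(0.05401×25.8)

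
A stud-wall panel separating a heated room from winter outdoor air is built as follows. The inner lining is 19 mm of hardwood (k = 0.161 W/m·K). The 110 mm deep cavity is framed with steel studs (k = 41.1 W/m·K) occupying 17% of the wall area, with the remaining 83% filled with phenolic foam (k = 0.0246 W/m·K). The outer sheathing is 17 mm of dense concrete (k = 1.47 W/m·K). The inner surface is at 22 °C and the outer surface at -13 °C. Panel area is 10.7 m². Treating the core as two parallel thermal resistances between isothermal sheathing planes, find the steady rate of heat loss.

Q ≈ 2580 W

Sheathing layers in series; stud and cavity paths in parallel between them.
R_inner = 0.019/(0.161×10.7) = 0.01103 K/W
R_stud  = 0.11/(41.1×0.17×10.7) = 0.001471 K/W
R_cav   = 0.11/(0.0246×0.83×10.7) = 0.5035 K/W
1/R_core = 1/R_stud + 1/R_cav → R_core = 0.001467 K/W
R_outer = 0.017/(1.47×10.7) = 0.001081 K/W
R_total = 0.01358 K/W
Q = ΔT/R_total = 35/0.01358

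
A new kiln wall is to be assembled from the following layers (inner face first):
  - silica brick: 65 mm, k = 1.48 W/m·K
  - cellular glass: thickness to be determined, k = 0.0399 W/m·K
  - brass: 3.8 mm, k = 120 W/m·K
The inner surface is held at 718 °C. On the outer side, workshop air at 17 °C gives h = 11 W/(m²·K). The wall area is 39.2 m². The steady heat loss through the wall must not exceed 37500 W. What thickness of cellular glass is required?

Model the wall as resistances in series:
R_silica brick = L/(kA) = 0.065/(1.48×39.2) = 0.00112 K/W
R_brass = L/(kA) = 0.0038/(120×39.2) = 8.078×10^-7 K/W
R_outer film = 1/(h_o·A) = 1/(11×39.2) = 0.002319 K/W
Sum of the known resistances R_other = 0.00344 K/W
Required total resistance R_tot = ΔT/Q_allow = 701/37500 = 0.01869 K/W
R_cellular glass = R_tot − R_other = 0.01525 K/W
L = R·k·A = 0.01525×0.0399×39.2

L ≈ 23.9 mm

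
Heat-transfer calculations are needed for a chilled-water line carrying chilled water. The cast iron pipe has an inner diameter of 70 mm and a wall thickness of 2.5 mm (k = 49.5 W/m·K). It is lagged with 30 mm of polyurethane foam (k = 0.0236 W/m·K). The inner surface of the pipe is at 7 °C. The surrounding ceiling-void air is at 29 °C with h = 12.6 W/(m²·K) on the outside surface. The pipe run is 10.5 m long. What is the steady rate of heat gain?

Per-layer cylindrical resistances, series-summed:
R_cast iron pipe wall = ln(37.5/35)/(2π×49.5×10.5) = 2.113×10^-5 K/W
R_polyurethane foam = ln(67.5/37.5)/(2π×0.0236×10.5) = 0.3775 K/W
R_outer film = 1/(h_o·2πr_oL) = 1/(12.6×2π×0.0675×10.5) = 0.01782 K/W
R_total = 0.3954 K/W
Q = ΔT/R_total = 22/0.3954

Q ≈ 55.6 W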